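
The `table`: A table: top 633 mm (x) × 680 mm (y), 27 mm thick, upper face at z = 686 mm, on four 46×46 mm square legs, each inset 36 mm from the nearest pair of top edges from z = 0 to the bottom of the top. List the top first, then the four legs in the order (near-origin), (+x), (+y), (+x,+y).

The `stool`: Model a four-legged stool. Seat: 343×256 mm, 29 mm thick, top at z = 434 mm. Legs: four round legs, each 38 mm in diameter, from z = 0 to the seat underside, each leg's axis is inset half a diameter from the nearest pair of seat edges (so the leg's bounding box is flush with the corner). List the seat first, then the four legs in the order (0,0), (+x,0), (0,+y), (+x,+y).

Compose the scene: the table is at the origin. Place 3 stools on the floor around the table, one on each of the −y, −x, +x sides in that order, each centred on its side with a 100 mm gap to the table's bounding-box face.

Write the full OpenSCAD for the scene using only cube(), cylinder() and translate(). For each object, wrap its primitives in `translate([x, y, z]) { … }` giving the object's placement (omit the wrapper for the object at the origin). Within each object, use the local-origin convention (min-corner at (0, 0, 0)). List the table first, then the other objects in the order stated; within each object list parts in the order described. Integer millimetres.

translate([0, 0, 659]) cube([633, 680, 27]);
translate([36, 36, 0]) cube([46, 46, 659]);
translate([551, 36, 0]) cube([46, 46, 659]);
translate([36, 598, 0]) cube([46, 46, 659]);
translate([551, 598, 0]) cube([46, 46, 659]);
translate([145, -356, 0]) {
  translate([0, 0, 405]) cube([343, 256, 29]);
  translate([19, 19, 0]) cylinder(h = 405, r = 19);
  translate([324, 19, 0]) cylinder(h = 405, r = 19);
  translate([19, 237, 0]) cylinder(h = 405, r = 19);
  translate([324, 237, 0]) cylinder(h = 405, r = 19);
}
translate([-443, 212, 0]) {
  translate([0, 0, 405]) cube([343, 256, 29]);
  translate([19, 19, 0]) cylinder(h = 405, r = 19);
  translate([324, 19, 0]) cylinder(h = 405, r = 19);
  translate([19, 237, 0]) cylinder(h = 405, r = 19);
  translate([324, 237, 0]) cylinder(h = 405, r = 19);
}
translate([733, 212, 0]) {
  translate([0, 0, 405]) cube([343, 256, 29]);
  translate([19, 19, 0]) cylinder(h = 405, r = 19);
  translate([324, 19, 0]) cylinder(h = 405, r = 19);
  translate([19, 237, 0]) cylinder(h = 405, r = 19);
  translate([324, 237, 0]) cylinder(h = 405, r = 19);
}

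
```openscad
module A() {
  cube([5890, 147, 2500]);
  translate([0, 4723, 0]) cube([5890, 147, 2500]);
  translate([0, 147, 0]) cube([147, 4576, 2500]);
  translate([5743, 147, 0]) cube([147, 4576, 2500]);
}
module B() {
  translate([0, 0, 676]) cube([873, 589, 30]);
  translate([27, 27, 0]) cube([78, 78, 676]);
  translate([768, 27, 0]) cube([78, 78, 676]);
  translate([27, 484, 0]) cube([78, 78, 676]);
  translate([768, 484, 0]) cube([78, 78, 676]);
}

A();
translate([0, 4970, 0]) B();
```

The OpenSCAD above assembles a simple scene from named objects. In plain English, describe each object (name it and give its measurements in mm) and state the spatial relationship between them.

A is a box-shaped house frame (walls only): outside footprint 5890×4870 mm, wall height 2500 mm, wall thickness 147 mm. The two y-facing walls run the full x-width; the two x-facing walls fit between the inner faces of the y-facing walls.

B is a table: top 873 mm (x) × 589 mm (y), 30 mm thick, upper face at z = 706 mm, on four 78×78 mm square legs, each inset 27 mm from the nearest pair of top edges, running from z = 0 to the bottom of the top.

The table is on the floor beside the house frame on its +y side.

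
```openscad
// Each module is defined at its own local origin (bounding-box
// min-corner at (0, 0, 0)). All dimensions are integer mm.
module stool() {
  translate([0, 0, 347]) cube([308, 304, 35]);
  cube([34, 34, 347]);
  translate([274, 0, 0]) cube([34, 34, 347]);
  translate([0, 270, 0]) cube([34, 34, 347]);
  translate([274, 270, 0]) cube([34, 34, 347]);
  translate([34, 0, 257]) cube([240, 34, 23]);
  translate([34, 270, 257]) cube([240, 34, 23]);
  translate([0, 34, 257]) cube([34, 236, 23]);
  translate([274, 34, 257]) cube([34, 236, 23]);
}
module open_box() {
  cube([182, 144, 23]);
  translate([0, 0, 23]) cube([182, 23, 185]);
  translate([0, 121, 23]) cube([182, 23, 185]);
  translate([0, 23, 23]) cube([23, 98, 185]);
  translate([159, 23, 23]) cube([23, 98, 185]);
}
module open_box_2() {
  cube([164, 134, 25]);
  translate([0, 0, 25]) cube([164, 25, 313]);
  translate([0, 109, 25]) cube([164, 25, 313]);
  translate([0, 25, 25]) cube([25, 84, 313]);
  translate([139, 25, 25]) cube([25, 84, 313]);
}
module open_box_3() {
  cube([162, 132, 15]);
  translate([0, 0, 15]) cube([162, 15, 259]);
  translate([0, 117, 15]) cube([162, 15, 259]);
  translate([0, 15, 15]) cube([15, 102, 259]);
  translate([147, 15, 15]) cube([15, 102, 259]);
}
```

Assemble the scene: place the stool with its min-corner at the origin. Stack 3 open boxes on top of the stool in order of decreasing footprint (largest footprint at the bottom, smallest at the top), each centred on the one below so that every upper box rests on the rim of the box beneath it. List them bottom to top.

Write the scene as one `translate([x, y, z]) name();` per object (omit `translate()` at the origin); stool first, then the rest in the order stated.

stool();
translate([63, 80, 382]) open_box();
translate([72, 85, 590]) open_box_2();
translate([73, 86, 928]) open_box_3();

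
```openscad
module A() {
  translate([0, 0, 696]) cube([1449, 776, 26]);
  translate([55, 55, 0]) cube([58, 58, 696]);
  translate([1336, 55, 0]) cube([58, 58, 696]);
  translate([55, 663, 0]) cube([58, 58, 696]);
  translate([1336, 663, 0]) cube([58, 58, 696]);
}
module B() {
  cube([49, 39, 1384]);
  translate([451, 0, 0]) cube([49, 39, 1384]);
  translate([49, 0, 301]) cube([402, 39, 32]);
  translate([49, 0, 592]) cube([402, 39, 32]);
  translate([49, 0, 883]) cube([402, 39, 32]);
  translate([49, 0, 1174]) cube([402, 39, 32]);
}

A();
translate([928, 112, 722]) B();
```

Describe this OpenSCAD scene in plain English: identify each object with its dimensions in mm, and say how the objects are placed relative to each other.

A is a rectangular dining table. The top is 1449×776×26 mm with its upper surface at z = 722 mm. It stands on four 58×58 mm square legs, each inset 55 mm from the nearest pair of top edges, running from the floor to the underside of the top.

B is a wooden ladder with two side rails of 49×39 mm section and 1384 mm height, set 500 mm apart overall. Between them run 4 rectangular rungs (39 mm deep, 32 mm thick), front faces flush with the rails' −y face. The bottom of the first rung is 301 mm above the floor and each subsequent rung is 291 mm higher than the one below.

The ladder is on top of the table.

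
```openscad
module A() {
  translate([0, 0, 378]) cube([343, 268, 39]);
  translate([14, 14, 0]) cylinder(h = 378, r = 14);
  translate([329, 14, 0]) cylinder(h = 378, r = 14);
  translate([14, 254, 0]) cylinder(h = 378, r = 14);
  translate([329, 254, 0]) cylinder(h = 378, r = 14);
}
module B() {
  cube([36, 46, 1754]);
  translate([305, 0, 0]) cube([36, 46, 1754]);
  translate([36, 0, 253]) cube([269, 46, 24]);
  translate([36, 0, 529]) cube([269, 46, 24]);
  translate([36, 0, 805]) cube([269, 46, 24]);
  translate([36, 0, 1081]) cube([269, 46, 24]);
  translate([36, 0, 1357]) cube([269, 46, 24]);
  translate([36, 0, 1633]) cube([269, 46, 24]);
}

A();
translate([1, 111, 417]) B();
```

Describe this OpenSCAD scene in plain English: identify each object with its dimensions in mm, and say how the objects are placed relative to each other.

A is a simple wooden stool: a rectangular seat 343 mm (x) by 268 mm (y), 39 mm thick, top face at z = 417 mm, on four round legs, each 28 mm in diameter. The legs rest on z = 0, each leg's axis is inset half a diameter from the nearest pair of seat edges (so the leg's bounding box is flush with the corner).

B is a straight ladder. Two 36×46 mm vertical rails, 1754 mm tall, stand 341 mm apart (outside-to-outside) with their front faces coplanar on the −y side. 6 rungs, each 46 mm deep and 24 mm tall, span between the inner faces of the rails, front faces flush with the rails. The lowest rung's underside is at z = 253 mm and rungs are spaced 276 mm apart (underside to underside).

The ladder is on top of the stool, centred.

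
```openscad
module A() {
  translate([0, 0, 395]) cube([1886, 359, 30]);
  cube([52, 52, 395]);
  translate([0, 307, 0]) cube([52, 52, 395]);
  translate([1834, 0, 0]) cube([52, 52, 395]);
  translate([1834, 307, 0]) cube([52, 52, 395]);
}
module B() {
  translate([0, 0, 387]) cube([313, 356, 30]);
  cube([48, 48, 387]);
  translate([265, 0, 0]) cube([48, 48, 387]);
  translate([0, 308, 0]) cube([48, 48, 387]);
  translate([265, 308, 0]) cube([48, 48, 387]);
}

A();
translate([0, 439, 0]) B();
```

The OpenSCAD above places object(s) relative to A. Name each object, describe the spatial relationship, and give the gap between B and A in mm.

The stool's nearest face is 80 mm from the bench's +y face.

A is a bench. B is a stool. The stool is on the floor beside the bench on its +y side. The gap between the stool and the bench is 80 mm.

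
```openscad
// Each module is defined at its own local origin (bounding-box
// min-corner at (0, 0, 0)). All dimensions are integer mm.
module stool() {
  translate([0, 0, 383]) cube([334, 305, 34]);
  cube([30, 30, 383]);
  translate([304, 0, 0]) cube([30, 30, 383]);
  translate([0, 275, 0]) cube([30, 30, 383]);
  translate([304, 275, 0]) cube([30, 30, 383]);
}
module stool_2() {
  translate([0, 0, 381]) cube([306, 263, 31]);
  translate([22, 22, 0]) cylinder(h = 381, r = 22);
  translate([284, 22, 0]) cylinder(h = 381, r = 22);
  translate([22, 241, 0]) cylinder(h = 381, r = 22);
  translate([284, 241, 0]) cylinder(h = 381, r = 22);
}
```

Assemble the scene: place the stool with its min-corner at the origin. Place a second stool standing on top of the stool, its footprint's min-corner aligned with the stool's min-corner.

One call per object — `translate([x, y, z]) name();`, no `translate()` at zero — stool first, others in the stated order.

stool();
translate([0, 0, 417]) stool_2();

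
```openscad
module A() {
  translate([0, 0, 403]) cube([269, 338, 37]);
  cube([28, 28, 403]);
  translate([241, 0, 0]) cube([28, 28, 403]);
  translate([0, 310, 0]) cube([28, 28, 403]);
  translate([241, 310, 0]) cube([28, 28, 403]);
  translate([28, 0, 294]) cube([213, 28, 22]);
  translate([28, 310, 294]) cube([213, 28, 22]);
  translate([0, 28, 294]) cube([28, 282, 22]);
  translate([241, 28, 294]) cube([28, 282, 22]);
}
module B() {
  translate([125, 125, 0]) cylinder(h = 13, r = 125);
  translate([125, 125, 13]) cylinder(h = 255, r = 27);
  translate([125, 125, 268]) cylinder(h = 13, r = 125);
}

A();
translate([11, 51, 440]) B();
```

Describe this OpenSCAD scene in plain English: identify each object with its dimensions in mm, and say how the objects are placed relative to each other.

A is a four-legged stool. The seat is 269×338 mm, 37 mm thick, top at z = 440 mm. It stands on four square legs, each 28×28 mm in cross-section, from z = 0 to the seat underside, each flush with a corner of the seat. Four stretchers, 28 mm wide and 22 mm tall, connect adjacent legs with their undersides at z = 294 mm, each running between the inner faces of the legs it joins and aligned with the legs' outer faces on the other axis.

B is a spool: two coaxial disc flanges of radius 125 mm and thickness 13 mm, joined by a core cylinder of radius 27 mm and height 255 mm. The lower flange rests on z = 0 and the three cylinders share a vertical axis.

The spool is on top of the stool.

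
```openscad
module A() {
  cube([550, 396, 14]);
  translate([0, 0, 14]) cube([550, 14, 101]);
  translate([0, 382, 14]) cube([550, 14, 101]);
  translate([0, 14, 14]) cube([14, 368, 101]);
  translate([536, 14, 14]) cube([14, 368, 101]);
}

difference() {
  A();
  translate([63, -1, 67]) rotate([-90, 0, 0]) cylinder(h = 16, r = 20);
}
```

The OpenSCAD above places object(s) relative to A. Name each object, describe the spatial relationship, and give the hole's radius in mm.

The subtracted cylinder has r = 20 mm.

A is an open box. The open box has a circular hole through its front wall. The hole's radius is 20 mm.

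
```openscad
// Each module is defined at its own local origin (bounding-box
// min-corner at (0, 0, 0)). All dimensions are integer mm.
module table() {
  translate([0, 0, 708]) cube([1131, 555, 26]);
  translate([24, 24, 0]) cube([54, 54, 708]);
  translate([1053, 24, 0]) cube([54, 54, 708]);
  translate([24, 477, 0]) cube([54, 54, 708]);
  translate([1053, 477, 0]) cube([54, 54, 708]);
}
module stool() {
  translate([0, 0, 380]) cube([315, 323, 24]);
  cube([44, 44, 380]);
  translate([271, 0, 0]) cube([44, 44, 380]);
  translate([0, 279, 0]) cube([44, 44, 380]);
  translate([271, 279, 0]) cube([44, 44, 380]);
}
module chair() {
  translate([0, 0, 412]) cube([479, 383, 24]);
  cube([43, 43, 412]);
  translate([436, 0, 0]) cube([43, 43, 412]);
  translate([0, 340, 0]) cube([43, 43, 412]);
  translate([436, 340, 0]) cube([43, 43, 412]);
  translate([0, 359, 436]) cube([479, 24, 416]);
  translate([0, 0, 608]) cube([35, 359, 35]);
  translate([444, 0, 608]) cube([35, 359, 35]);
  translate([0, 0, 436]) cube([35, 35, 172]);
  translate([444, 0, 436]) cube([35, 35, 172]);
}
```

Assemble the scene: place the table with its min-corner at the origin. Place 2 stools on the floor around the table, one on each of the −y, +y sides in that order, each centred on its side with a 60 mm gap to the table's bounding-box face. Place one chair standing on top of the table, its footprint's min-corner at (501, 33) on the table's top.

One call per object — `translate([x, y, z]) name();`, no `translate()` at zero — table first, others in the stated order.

table();
translate([408, -383, 0]) stool();
translate([408, 615, 0]) stool();
translate([501, 33, 734]) chair();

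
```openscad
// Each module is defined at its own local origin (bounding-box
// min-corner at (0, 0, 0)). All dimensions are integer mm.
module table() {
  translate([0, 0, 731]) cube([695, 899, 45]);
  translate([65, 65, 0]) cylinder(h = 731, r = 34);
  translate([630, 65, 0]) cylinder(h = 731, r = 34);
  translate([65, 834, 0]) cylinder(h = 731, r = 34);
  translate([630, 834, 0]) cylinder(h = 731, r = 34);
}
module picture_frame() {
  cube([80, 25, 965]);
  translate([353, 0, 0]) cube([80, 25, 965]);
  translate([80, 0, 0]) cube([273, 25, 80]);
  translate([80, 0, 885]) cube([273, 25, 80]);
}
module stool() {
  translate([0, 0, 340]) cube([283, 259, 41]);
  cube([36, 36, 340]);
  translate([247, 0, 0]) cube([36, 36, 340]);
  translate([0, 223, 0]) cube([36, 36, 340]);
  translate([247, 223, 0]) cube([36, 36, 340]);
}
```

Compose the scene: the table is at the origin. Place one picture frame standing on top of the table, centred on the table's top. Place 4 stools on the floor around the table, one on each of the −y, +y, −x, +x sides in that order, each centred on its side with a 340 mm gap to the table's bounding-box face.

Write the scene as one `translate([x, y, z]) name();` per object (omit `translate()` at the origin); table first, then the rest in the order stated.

table();
translate([131, 437, 776]) picture_frame();
translate([206, -599, 0]) stool();
translate([206, 1239, 0]) stool();
translate([-623, 320, 0]) stool();
translate([1035, 320, 0]) stool();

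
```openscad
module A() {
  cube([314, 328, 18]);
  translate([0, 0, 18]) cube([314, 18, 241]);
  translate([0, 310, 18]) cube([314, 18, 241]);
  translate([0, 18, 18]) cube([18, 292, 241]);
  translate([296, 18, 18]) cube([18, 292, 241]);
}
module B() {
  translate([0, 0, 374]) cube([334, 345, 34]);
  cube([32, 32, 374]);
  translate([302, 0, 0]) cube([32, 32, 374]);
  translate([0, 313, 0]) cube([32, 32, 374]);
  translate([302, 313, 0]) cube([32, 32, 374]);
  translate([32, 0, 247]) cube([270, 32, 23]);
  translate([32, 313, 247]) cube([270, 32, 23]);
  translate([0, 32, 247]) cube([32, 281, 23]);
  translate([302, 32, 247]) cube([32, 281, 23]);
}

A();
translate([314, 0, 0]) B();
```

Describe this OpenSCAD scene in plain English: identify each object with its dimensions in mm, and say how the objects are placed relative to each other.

A is an open-topped rectangular box: outside dimensions 314×328×259 mm, with a uniform wall and base thickness of 18 mm. The base is a full 314×328 slab on the floor; four walls sit on top of the base. The front and back walls (the −y and +y sides) span the full width; the two side walls fit between them.

B is a four-legged stool. The seat is 334×345 mm, 34 mm thick, top at z = 408 mm. It stands on four square legs, each 32×32 mm in cross-section, from z = 0 to the seat underside, each flush with a corner of the seat. Four stretchers, 32 mm wide and 23 mm tall, connect adjacent legs with their undersides at z = 247 mm, each running between the inner faces of the legs it joins and aligned with the legs' outer faces on the other axis.

The stool is against the open box's +x side, with their −y faces flush.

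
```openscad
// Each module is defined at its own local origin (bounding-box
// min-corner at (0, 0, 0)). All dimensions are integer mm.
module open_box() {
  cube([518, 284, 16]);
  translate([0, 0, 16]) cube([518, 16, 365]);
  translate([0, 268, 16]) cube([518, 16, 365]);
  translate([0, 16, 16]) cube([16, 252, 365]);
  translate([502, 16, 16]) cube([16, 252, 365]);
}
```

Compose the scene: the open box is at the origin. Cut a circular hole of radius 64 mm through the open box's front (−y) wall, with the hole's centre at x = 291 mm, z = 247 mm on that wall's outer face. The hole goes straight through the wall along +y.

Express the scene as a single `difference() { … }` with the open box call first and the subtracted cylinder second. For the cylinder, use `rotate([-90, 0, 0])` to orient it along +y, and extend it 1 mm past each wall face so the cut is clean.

difference() {
  open_box();
  translate([291, -1, 247]) rotate([-90, 0, 0]) cylinder(h = 18, r = 64);
}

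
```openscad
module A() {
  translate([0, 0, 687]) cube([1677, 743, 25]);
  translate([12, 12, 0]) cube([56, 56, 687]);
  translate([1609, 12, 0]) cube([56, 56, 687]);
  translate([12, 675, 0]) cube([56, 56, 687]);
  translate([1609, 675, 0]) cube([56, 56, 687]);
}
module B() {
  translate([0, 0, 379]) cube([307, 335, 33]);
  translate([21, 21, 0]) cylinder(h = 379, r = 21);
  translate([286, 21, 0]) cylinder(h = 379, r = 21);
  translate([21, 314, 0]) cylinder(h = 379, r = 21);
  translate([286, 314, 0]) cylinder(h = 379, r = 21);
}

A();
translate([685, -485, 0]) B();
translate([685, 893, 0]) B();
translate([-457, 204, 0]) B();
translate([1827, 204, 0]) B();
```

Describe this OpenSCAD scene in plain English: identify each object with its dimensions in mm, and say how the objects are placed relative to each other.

A is a rectangular dining table. The top is 1677×743×25 mm with its upper surface at z = 712 mm. It stands on four 56×56 mm square legs, each inset 12 mm from the nearest pair of top edges, running from the floor to the underside of the top.

B is a four-legged stool. The seat is a 307×335×33 mm slab whose top surface is at z = 412 mm; four round legs, each 42 mm in diameter, run from the floor (z = 0) to the underside of the seat, each leg's axis is inset half a diameter from the nearest pair of seat edges (so the leg's bounding box is flush with the corner).

Four stools sit around the table at the −y, +y, −x, +x sides.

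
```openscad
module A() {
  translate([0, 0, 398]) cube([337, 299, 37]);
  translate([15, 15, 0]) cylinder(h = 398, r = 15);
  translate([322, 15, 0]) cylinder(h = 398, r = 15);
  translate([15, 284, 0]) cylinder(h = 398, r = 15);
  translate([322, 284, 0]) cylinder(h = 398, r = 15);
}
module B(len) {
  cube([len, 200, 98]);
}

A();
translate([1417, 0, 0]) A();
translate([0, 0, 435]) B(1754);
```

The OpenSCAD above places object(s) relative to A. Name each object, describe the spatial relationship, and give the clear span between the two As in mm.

A is a stool. B is a beam. A beam spans the tops of two stools. The clear span between the two stools is 1080 mm.

Second stool starts at x = 1417; first ends at x = 337; clear span = 1417 − 337 = 1080 mm.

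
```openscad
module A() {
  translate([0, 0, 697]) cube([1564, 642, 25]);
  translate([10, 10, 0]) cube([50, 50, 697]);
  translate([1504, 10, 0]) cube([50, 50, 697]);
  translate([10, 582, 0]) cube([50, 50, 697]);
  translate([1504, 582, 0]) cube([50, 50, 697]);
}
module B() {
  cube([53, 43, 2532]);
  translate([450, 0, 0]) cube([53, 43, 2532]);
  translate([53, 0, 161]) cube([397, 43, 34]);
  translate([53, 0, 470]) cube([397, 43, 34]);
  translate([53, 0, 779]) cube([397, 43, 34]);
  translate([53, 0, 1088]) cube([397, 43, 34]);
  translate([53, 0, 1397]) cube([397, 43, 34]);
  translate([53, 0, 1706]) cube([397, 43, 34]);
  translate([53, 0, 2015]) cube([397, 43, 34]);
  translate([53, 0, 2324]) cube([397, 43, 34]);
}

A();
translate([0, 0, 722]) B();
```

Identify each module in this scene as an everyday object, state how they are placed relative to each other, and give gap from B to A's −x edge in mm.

The ladder's min-x is at 0; the table's min-x is 0; gap = 0 mm.

A is a table. B is a ladder. The ladder is on top of the table. The gap from the ladder to the table's −x edge is 0 mm.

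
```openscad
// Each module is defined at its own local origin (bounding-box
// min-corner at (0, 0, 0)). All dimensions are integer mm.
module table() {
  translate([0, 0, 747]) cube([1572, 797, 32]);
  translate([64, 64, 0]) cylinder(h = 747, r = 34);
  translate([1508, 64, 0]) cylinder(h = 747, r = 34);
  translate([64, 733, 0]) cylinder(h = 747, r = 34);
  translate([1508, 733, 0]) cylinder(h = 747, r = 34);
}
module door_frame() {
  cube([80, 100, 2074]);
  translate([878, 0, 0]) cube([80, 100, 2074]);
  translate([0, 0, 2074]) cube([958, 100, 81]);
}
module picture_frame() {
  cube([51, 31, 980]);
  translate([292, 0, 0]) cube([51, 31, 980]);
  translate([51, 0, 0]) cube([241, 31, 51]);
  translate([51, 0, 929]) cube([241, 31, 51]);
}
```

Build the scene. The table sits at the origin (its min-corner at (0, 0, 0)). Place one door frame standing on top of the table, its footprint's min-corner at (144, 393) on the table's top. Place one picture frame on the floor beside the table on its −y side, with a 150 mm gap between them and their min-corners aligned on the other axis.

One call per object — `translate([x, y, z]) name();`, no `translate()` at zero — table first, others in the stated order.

table();
translate([144, 393, 779]) door_frame();
translate([0, -181, 0]) picture_frame();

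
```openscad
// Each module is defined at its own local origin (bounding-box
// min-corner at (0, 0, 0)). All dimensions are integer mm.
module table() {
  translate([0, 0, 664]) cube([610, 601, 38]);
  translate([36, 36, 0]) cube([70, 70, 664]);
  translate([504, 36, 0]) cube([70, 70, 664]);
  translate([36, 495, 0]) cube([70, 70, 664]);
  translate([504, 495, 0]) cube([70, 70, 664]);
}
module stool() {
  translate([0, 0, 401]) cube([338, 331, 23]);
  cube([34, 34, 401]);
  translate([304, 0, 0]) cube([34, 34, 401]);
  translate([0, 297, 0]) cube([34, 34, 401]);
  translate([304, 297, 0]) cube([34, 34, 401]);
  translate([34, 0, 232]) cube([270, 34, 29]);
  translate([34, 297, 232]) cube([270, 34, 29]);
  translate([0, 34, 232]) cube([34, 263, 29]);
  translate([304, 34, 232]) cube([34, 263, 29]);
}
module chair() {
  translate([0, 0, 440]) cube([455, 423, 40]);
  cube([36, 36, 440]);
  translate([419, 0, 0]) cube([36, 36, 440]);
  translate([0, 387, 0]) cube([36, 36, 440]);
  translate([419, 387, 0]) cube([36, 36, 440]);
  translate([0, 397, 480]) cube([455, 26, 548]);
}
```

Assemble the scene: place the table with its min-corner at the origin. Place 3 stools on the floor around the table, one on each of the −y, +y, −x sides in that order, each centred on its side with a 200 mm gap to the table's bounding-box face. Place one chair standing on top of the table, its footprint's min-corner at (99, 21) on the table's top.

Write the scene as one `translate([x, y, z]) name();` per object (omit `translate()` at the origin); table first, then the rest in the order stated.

table();
translate([136, -531, 0]) stool();
translate([136, 801, 0]) stool();
translate([-538, 135, 0]) stool();
translate([99, 21, 702]) chair();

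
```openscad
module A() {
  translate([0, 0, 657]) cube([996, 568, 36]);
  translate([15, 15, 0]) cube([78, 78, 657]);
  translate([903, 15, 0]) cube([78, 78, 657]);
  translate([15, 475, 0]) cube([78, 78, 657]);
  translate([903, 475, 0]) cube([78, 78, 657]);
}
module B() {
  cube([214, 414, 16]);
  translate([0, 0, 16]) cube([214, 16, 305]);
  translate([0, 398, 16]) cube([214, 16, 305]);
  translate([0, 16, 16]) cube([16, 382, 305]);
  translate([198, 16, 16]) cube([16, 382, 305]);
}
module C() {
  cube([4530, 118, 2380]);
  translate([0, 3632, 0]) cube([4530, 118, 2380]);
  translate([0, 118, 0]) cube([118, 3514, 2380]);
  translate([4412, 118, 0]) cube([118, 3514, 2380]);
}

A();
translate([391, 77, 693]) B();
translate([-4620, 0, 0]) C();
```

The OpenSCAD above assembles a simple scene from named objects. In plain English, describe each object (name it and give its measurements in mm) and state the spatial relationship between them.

A is a rectangular dining table. The top is 996×568×36 mm with its upper surface at z = 693 mm. It stands on four 78×78 mm square legs, each inset 15 mm from the nearest pair of top edges, running from the floor to the underside of the top.

B is an open-topped rectangular box: outside dimensions 214×414×321 mm, with a uniform wall and base thickness of 16 mm. The base is a full 214×414 slab on the floor; four walls sit on top of the base. The front and back walls (the −y and +y sides) span the full width; the two side walls fit between them.

C is a box-shaped house frame (walls only): outside footprint 4530×3750 mm, wall height 2380 mm, wall thickness 118 mm. The two y-facing walls run the full x-width; the two x-facing walls fit between the inner faces of the y-facing walls.

The open box is on top of the table, centred. The house frame is on the floor beside the table on its −x side.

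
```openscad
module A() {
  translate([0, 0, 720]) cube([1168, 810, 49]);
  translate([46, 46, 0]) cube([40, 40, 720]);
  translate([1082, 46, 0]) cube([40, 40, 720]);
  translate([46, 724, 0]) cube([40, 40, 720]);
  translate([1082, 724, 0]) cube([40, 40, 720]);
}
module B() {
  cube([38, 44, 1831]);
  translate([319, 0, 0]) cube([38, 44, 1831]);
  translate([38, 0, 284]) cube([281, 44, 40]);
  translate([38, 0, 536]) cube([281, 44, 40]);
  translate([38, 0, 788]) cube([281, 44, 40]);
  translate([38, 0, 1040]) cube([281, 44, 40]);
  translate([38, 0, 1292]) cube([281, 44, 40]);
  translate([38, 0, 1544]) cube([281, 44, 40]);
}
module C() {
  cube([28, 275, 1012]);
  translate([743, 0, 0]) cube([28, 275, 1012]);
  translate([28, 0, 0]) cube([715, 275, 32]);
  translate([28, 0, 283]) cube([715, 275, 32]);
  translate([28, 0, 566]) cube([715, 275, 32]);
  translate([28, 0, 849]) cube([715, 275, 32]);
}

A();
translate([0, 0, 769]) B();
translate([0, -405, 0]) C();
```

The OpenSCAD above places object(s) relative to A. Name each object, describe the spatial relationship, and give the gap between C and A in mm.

The bookshelf's nearest face is 130 mm from the table's −y face.

A is a table. B is a ladder. C is a bookshelf. The ladder is on top of the table. The bookshelf is on the floor beside the table on its −y side. The gap between the bookshelf and the table is 130 mm.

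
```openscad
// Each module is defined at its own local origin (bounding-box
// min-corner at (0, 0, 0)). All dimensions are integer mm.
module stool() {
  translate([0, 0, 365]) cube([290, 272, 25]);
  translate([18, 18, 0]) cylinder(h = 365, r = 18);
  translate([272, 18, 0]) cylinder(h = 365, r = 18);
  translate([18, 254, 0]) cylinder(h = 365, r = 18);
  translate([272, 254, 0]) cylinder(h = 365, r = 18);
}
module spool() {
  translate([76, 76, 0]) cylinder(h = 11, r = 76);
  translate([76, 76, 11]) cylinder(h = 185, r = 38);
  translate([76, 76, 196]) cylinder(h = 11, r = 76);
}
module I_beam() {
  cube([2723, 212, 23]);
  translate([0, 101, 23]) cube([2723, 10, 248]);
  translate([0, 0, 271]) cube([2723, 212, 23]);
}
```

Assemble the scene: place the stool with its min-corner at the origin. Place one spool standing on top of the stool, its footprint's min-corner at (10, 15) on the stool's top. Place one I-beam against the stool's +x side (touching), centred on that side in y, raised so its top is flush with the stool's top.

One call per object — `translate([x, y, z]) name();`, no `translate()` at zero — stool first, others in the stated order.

stool();
translate([10, 15, 390]) spool();
translate([290, 30, 96]) I_beam();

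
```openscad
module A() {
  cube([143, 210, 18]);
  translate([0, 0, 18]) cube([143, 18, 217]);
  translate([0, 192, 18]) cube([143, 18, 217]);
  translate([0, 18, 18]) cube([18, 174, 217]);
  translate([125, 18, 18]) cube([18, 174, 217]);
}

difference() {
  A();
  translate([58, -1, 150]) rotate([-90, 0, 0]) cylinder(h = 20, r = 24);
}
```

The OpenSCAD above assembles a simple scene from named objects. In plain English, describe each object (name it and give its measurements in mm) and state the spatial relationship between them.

A is an open-topped rectangular box: outside dimensions 143×210×235 mm, with a uniform wall and base thickness of 18 mm. The base is a full 143×210 slab on the floor; four walls sit on top of the base. The front and back walls (the −y and +y sides) span the full width; the two side walls fit between them.

The open box has a circular hole of radius 24 mm through its front wall, centred at (x = 58, z = 150).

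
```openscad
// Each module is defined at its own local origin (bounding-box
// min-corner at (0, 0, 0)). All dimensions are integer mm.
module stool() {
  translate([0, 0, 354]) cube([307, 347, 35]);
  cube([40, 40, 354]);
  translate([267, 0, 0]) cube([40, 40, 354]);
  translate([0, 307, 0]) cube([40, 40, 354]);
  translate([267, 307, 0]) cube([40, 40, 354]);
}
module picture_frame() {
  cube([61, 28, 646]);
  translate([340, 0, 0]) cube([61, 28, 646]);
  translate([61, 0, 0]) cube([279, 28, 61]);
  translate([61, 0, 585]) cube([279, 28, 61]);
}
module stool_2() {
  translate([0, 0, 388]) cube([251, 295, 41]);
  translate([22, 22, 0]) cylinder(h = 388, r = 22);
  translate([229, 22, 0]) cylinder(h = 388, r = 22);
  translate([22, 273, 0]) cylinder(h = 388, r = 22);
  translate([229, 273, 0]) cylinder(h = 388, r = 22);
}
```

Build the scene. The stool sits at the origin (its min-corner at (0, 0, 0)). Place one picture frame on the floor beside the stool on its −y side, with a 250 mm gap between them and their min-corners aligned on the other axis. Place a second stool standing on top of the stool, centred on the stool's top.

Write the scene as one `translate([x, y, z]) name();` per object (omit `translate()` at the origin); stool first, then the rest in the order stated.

stool();
translate([0, -278, 0]) picture_frame();
translate([28, 26, 389]) stool_2();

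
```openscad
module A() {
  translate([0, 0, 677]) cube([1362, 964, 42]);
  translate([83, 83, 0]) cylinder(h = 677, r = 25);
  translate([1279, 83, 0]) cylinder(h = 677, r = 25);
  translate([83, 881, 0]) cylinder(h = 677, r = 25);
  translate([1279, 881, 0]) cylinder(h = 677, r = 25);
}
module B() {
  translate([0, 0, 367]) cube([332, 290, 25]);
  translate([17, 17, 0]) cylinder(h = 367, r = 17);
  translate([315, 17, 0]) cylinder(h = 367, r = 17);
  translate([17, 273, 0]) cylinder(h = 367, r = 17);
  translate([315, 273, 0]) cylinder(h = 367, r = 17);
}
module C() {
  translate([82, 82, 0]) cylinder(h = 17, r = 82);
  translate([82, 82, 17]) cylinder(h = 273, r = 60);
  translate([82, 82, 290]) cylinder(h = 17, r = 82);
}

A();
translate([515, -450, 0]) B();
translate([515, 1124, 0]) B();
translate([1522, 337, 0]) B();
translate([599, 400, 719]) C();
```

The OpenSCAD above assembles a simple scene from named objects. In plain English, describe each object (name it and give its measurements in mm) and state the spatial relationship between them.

A is a rectangular dining table. The top is 1362×964×42 mm with its upper surface at z = 719 mm. It stands on four round legs of 50 mm diameter, each leg's bounding box inset 58 mm from the nearest pair of top edges, running from the floor to the underside of the top.

B is a simple wooden stool: a rectangular seat 332 mm (x) by 290 mm (y), 25 mm thick, top face at z = 392 mm, on four round legs, each 34 mm in diameter. The legs rest on z = 0, each leg's axis is inset half a diameter from the nearest pair of seat edges (so the leg's bounding box is flush with the corner).

C is a spool: two coaxial disc flanges of radius 82 mm and thickness 17 mm, joined by a core cylinder of radius 60 mm and height 273 mm. The lower flange rests on z = 0 and the three cylinders share a vertical axis.

Three stools sit around the table at the −y, +y, +x sides. The spool is on top of the table, centred.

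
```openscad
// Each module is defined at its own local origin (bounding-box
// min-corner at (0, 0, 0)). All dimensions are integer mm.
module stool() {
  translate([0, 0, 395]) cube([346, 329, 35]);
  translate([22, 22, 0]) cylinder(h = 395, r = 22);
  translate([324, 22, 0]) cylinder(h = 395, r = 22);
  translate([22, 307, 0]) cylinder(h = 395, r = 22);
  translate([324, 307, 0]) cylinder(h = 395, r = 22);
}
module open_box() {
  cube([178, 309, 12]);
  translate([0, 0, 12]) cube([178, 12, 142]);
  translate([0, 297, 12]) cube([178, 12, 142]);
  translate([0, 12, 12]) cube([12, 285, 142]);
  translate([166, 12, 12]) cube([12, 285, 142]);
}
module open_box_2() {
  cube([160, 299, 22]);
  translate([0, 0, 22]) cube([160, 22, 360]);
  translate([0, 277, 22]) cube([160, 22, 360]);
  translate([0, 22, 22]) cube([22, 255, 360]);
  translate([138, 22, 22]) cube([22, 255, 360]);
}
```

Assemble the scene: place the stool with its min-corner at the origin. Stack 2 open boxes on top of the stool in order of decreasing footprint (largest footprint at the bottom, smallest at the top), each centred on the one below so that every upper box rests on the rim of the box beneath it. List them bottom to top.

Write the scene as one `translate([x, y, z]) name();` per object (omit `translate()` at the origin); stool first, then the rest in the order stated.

stool();
translate([84, 10, 430]) open_box();
translate([93, 15, 584]) open_box_2();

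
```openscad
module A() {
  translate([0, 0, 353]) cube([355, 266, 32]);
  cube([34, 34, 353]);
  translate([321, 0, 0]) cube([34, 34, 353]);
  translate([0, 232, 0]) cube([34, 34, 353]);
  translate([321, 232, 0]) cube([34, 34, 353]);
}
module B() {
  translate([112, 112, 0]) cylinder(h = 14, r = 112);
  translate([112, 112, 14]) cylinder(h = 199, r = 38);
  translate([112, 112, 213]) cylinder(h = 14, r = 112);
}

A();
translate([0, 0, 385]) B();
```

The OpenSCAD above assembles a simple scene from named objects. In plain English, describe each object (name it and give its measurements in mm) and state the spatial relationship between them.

A is a four-legged stool. The seat is a 355×266×32 mm slab whose top surface is at z = 385 mm; four square legs, each 34×34 mm in cross-section, run from the floor (z = 0) to the underside of the seat, each flush with a corner of the seat.

B is a spool: two coaxial disc flanges of radius 112 mm and thickness 14 mm, joined by a core cylinder of radius 38 mm and height 199 mm. The lower flange rests on z = 0 and the three cylinders share a vertical axis.

The spool is on top of the stool.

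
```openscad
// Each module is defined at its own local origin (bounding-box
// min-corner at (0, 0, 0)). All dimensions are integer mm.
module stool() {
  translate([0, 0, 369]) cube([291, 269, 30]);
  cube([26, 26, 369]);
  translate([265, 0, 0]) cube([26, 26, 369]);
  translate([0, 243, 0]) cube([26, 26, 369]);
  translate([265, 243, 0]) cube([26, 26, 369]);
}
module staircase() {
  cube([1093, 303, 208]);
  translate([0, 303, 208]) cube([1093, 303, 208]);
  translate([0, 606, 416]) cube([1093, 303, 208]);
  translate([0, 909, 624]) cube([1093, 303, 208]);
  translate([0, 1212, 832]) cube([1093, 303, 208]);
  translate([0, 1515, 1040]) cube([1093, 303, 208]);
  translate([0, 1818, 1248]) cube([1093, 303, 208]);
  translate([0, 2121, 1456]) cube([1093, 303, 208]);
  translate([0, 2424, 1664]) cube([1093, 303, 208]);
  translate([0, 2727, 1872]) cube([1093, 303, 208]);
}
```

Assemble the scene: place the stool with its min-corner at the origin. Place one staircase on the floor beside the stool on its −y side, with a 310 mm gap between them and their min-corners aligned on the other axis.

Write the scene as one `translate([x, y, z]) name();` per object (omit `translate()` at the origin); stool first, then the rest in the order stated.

stool();
translate([0, -3340, 0]) staircase();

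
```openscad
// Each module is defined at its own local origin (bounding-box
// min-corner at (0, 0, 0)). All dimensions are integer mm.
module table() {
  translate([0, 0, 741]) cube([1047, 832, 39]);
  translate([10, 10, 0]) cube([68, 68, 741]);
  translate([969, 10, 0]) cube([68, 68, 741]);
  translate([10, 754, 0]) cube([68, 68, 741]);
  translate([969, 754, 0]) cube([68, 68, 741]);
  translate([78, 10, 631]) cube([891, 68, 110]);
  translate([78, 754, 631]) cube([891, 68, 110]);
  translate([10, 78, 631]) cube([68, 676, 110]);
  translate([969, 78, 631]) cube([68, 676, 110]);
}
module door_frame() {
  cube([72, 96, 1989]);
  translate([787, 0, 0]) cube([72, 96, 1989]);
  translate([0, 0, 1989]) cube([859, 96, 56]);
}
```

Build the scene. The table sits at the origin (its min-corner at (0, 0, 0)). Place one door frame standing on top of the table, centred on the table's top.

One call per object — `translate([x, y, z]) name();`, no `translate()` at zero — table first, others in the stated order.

table();
translate([94, 368, 780]) door_frame();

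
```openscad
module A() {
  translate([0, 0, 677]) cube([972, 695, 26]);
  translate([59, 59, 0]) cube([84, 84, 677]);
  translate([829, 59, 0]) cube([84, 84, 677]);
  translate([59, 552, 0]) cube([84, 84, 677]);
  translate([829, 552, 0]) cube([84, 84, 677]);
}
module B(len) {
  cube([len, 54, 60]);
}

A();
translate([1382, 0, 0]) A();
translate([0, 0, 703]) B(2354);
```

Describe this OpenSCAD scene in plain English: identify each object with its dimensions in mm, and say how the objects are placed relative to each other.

A is a table with a 972×695 mm rectangular top, 26 mm thick, top surface at z = 703 mm, supported by four 84×84 mm square legs, each inset 59 mm from the nearest pair of top edges, running from the floor.

B is a rectangular beam 2354 mm long (x), 54 mm deep (y), 60 mm thick (z).

The beam spans the tops of two tables placed 410 mm apart, resting at z = 703 mm.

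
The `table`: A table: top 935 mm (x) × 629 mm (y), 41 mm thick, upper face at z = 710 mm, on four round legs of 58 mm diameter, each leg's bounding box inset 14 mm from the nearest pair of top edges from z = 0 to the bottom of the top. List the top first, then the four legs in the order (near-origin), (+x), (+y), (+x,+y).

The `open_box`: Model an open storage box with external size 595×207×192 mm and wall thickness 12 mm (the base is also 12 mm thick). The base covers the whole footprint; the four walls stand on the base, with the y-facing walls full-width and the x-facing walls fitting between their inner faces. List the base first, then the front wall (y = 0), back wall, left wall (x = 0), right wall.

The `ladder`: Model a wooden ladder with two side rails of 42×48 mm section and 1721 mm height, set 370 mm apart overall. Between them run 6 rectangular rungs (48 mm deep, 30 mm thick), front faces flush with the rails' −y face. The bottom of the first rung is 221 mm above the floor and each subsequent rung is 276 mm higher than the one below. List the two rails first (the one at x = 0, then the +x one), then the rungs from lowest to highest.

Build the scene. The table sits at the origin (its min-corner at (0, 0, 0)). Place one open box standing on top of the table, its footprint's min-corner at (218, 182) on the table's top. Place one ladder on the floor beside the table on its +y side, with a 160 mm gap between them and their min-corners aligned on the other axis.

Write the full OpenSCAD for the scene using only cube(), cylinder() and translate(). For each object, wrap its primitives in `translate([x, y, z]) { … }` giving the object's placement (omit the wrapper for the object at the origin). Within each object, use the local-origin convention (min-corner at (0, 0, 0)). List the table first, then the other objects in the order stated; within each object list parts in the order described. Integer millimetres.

translate([0, 0, 669]) cube([935, 629, 41]);
translate([43, 43, 0]) cylinder(h = 669, r = 29);
translate([892, 43, 0]) cylinder(h = 669, r = 29);
translate([43, 586, 0]) cylinder(h = 669, r = 29);
translate([892, 586, 0]) cylinder(h = 669, r = 29);
translate([218, 182, 710]) {
  cube([595, 207, 12]);
  translate([0, 0, 12]) cube([595, 12, 180]);
  translate([0, 195, 12]) cube([595, 12, 180]);
  translate([0, 12, 12]) cube([12, 183, 180]);
  translate([583, 12, 12]) cube([12, 183, 180]);
}
translate([0, 789, 0]) {
  cube([42, 48, 1721]);
  translate([328, 0, 0]) cube([42, 48, 1721]);
  translate([42, 0, 221]) cube([286, 48, 30]);
  translate([42, 0, 497]) cube([286, 48, 30]);
  translate([42, 0, 773]) cube([286, 48, 30]);
  translate([42, 0, 1049]) cube([286, 48, 30]);
  translate([42, 0, 1325]) cube([286, 48, 30]);
  translate([42, 0, 1601]) cube([286, 48, 30]);
}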